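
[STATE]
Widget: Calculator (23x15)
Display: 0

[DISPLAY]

                      0
┌───┬───┬───┬───┐      
│ 7 │ 8 │ 9 │ ÷ │      
├───┼───┼───┼───┤      
│ 4 │ 5 │ 6 │ × │      
├───┼───┼───┼───┤      
│ 1 │ 2 │ 3 │ - │      
├───┼───┼───┼───┤      
│ 0 │ . │ = │ + │      
├───┼───┼───┼───┤      
│ C │ MC│ MR│ M+│      
└───┴───┴───┴───┘      
                       
                       
                       


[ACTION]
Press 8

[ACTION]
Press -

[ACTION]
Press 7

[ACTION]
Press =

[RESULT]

                      1
┌───┬───┬───┬───┐      
│ 7 │ 8 │ 9 │ ÷ │      
├───┼───┼───┼───┤      
│ 4 │ 5 │ 6 │ × │      
├───┼───┼───┼───┤      
│ 1 │ 2 │ 3 │ - │      
├───┼───┼───┼───┤      
│ 0 │ . │ = │ + │      
├───┼───┼───┼───┤      
│ C │ MC│ MR│ M+│      
└───┴───┴───┴───┘      
                       
                       
                       


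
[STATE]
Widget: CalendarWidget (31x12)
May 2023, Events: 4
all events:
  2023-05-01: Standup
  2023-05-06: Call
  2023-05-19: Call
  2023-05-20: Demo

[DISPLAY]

            May 2023           
Mo Tu We Th Fr Sa Su           
 1*  2  3  4  5  6*  7         
 8  9 10 11 12 13 14           
15 16 17 18 19* 20* 21         
22 23 24 25 26 27 28           
29 30 31                       
                               
                               
                               
                               
                               


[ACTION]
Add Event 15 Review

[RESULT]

            May 2023           
Mo Tu We Th Fr Sa Su           
 1*  2  3  4  5  6*  7         
 8  9 10 11 12 13 14           
15* 16 17 18 19* 20* 21        
22 23 24 25 26 27 28           
29 30 31                       
                               
                               
                               
                               
                               


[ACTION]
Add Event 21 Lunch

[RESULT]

            May 2023           
Mo Tu We Th Fr Sa Su           
 1*  2  3  4  5  6*  7         
 8  9 10 11 12 13 14           
15* 16 17 18 19* 20* 21*       
22 23 24 25 26 27 28           
29 30 31                       
                               
                               
                               
                               
                               


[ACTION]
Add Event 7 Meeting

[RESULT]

            May 2023           
Mo Tu We Th Fr Sa Su           
 1*  2  3  4  5  6*  7*        
 8  9 10 11 12 13 14           
15* 16 17 18 19* 20* 21*       
22 23 24 25 26 27 28           
29 30 31                       
                               
                               
                               
                               
                               


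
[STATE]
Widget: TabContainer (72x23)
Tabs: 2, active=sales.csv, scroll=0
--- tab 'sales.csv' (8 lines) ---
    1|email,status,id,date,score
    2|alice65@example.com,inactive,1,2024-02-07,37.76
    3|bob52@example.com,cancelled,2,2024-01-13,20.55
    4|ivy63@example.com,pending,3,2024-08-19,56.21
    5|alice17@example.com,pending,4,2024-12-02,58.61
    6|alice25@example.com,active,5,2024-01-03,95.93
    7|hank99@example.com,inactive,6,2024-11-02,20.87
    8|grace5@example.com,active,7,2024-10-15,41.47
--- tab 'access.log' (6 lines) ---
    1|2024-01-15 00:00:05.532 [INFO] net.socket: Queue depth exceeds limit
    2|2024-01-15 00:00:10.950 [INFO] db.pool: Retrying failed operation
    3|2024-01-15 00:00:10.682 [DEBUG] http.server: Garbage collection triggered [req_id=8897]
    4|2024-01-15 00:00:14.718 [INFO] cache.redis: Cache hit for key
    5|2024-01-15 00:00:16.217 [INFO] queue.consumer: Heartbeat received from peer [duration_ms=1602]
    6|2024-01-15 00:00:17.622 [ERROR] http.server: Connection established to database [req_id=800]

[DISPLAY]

[sales.csv]│ access.log                                                 
────────────────────────────────────────────────────────────────────────
email,status,id,date,score                                              
alice65@example.com,inactive,1,2024-02-07,37.76                         
bob52@example.com,cancelled,2,2024-01-13,20.55                          
ivy63@example.com,pending,3,2024-08-19,56.21                            
alice17@example.com,pending,4,2024-12-02,58.61                          
alice25@example.com,active,5,2024-01-03,95.93                           
hank99@example.com,inactive,6,2024-11-02,20.87                          
grace5@example.com,active,7,2024-10-15,41.47                            
                                                                        
                                                                        
                                                                        
                                                                        
                                                                        
                                                                        
                                                                        
                                                                        
                                                                        
                                                                        
                                                                        
                                                                        
                                                                        


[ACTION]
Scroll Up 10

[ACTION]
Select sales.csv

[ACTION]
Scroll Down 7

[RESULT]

[sales.csv]│ access.log                                                 
────────────────────────────────────────────────────────────────────────
grace5@example.com,active,7,2024-10-15,41.47                            
                                                                        
                                                                        
                                                                        
                                                                        
                                                                        
                                                                        
                                                                        
                                                                        
                                                                        
                                                                        
                                                                        
                                                                        
                                                                        
                                                                        
                                                                        
                                                                        
                                                                        
                                                                        
                                                                        
                                                                        


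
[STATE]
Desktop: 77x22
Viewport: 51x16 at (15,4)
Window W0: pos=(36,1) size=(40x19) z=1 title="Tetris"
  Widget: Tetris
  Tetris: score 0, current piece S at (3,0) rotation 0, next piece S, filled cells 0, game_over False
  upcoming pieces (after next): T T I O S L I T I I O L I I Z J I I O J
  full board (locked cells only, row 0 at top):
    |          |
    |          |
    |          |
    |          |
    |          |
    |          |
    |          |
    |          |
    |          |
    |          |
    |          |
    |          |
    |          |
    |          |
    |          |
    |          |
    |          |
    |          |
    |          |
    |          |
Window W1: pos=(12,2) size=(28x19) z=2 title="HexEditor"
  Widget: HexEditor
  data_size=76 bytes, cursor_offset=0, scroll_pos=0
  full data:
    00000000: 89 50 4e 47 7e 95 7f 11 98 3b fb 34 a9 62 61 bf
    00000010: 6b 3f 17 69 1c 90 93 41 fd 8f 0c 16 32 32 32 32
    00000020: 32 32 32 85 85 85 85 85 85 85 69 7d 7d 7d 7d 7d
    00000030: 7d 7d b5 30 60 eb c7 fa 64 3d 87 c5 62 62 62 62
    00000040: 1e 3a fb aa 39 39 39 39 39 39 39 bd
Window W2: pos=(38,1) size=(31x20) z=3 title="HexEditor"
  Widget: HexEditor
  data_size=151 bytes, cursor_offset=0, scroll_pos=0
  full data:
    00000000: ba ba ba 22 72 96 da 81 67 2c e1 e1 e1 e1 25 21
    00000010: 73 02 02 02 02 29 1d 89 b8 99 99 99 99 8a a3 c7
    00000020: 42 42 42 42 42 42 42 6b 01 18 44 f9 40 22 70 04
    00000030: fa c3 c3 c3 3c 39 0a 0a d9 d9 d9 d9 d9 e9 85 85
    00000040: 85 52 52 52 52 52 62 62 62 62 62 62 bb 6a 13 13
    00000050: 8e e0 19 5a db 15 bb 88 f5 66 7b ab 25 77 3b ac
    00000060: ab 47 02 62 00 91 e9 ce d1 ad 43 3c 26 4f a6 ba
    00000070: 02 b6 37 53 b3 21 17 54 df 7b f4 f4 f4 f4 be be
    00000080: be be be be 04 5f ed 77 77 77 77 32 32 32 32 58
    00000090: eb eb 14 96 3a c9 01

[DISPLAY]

───────────────────────┃00000000  BA ba ba 22 72 96
000000  89 50 4e 47 7e ┃00000010  73 02 02 02 02 29
000010  6b 3f 17 69 1c ┃00000020  42 42 42 42 42 42
000020  32 32 32 85 85 ┃00000030  fa c3 c3 c3 3c 39
000030  7d 7d b5 30 60 ┃00000040  85 52 52 52 52 52
000040  1e 3a fb aa 39 ┃00000050  8e e0 19 5a db 15
                       ┃00000060  ab 47 02 62 00 91
                       ┃00000070  02 b6 37 53 b3 21
                       ┃00000080  be be be be 04 5f
                       ┃00000090  eb eb 14 96 3a c9
                       ┃                           
                       ┃                           
                       ┃                           
                       ┃                           
                       ┃                           
                       ┃                           


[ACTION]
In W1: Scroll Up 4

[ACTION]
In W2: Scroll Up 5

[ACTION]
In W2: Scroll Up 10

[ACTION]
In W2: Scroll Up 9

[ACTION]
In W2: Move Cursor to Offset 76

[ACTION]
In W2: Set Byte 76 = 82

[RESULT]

───────────────────────┃00000000  ba ba ba 22 72 96
000000  89 50 4e 47 7e ┃00000010  73 02 02 02 02 29
000010  6b 3f 17 69 1c ┃00000020  42 42 42 42 42 42
000020  32 32 32 85 85 ┃00000030  fa c3 c3 c3 3c 39
000030  7d 7d b5 30 60 ┃00000040  85 52 52 52 52 52
000040  1e 3a fb aa 39 ┃00000050  8e e0 19 5a db 15
                       ┃00000060  ab 47 02 62 00 91
                       ┃00000070  02 b6 37 53 b3 21
                       ┃00000080  be be be be 04 5f
                       ┃00000090  eb eb 14 96 3a c9
                       ┃                           
                       ┃                           
                       ┃                           
                       ┃                           
                       ┃                           
                       ┃                           


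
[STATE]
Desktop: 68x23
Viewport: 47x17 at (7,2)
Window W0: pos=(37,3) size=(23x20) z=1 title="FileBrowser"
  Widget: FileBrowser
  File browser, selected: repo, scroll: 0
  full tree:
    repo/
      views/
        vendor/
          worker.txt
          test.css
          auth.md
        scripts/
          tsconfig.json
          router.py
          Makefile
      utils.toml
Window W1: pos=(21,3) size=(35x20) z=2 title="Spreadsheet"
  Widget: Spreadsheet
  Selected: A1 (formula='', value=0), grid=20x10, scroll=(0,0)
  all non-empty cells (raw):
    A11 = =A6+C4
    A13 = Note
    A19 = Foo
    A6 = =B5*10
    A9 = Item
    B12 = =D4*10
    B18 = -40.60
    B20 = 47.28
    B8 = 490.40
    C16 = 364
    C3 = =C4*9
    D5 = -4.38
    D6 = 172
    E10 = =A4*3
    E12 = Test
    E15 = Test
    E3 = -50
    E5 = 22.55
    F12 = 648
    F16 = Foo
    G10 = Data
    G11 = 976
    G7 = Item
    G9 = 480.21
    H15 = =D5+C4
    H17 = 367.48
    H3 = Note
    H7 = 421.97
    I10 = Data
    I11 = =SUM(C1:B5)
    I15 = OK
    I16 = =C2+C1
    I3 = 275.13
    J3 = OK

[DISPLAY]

                                               
              ┏━━━━━━━━━━━━━━━━━━━━━━━━━━━━━━━━
              ┃ Spreadsheet                    
              ┠────────────────────────────────
              ┃A1:                             
              ┃       A       B       C       D
              ┃--------------------------------
              ┃  1      [0]       0       0    
              ┃  2        0       0       0    
              ┃  3        0       0       0    
              ┃  4        0       0       0    
              ┃  5        0       0       0   -
              ┃  6        0       0       0    
              ┃  7        0       0       0    
              ┃  8        0  490.40       0    
              ┃  9 Item           0       0    
              ┃ 10        0       0       0    


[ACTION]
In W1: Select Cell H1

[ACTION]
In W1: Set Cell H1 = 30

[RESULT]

                                               
              ┏━━━━━━━━━━━━━━━━━━━━━━━━━━━━━━━━
              ┃ Spreadsheet                    
              ┠────────────────────────────────
              ┃H1: 30                          
              ┃       A       B       C       D
              ┃--------------------------------
              ┃  1        0       0       0    
              ┃  2        0       0       0    
              ┃  3        0       0       0    
              ┃  4        0       0       0    
              ┃  5        0       0       0   -
              ┃  6        0       0       0    
              ┃  7        0       0       0    
              ┃  8        0  490.40       0    
              ┃  9 Item           0       0    
              ┃ 10        0       0       0    


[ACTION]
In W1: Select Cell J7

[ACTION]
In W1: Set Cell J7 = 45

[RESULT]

                                               
              ┏━━━━━━━━━━━━━━━━━━━━━━━━━━━━━━━━
              ┃ Spreadsheet                    
              ┠────────────────────────────────
              ┃J7: 45                          
              ┃       A       B       C       D
              ┃--------------------------------
              ┃  1        0       0       0    
              ┃  2        0       0       0    
              ┃  3        0       0       0    
              ┃  4        0       0       0    
              ┃  5        0       0       0   -
              ┃  6        0       0       0    
              ┃  7        0       0       0    
              ┃  8        0  490.40       0    
              ┃  9 Item           0       0    
              ┃ 10        0       0       0    


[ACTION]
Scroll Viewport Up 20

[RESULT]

                                               
                                               
                                               
              ┏━━━━━━━━━━━━━━━━━━━━━━━━━━━━━━━━
              ┃ Spreadsheet                    
              ┠────────────────────────────────
              ┃J7: 45                          
              ┃       A       B       C       D
              ┃--------------------------------
              ┃  1        0       0       0    
              ┃  2        0       0       0    
              ┃  3        0       0       0    
              ┃  4        0       0       0    
              ┃  5        0       0       0   -
              ┃  6        0       0       0    
              ┃  7        0       0       0    
              ┃  8        0  490.40       0    


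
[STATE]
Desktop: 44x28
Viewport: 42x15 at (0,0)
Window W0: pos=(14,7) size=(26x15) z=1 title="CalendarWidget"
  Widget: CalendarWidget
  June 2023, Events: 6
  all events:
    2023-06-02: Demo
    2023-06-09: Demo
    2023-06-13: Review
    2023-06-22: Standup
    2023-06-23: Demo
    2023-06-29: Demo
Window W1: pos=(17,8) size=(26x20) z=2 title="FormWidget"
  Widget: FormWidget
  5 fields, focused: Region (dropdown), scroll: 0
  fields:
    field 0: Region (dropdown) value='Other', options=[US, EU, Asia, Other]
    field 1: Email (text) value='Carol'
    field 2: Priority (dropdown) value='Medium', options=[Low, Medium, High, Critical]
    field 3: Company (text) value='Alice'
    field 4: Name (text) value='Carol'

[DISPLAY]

                                          
                                          
                                          
                                          
                                          
                                          
                                          
              ┏━━━━━━━━━━━━━━━━━━━━━━━━┓  
              ┃ C┏━━━━━━━━━━━━━━━━━━━━━━━━
              ┠──┃ FormWidget             
              ┃  ┠────────────────────────
              ┃Mo┃> Region:     [Other  ▼]
              ┃  ┃  Email:      [Carol   ]
              ┃ 5┃  Priority:   [Medium ▼]
              ┃12┃  Company:    [Alice   ]


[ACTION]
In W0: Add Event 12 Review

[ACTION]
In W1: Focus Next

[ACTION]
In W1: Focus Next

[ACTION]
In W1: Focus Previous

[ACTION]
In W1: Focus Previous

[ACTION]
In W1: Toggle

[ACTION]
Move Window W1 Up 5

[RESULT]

                                          
                                          
                                          
                 ┏━━━━━━━━━━━━━━━━━━━━━━━━
                 ┃ FormWidget             
                 ┠────────────────────────
                 ┃> Region:     [Other  ▼]
              ┏━━┃  Email:      [Carol   ]
              ┃ C┃  Priority:   [Medium ▼]
              ┠──┃  Company:    [Alice   ]
              ┃  ┃  Name:       [Carol   ]
              ┃Mo┃                        
              ┃  ┃                        
              ┃ 5┃                        
              ┃12┃                        


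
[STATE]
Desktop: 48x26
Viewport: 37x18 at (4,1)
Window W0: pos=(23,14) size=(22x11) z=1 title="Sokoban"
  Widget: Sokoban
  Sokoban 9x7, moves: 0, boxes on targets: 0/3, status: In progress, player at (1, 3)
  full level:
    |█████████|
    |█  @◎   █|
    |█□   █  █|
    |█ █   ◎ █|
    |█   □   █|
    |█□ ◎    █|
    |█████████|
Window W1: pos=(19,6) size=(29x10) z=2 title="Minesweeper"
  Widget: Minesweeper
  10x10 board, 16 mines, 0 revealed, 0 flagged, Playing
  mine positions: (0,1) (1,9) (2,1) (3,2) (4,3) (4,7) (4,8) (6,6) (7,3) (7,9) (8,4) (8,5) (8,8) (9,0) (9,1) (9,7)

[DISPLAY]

                                     
                                     
                                     
                                     
                                     
               ┏━━━━━━━━━━━━━━━━━━━━━
               ┃ Minesweeper         
               ┠─────────────────────
               ┃■■■■■■■■■■           
               ┃■■■■■■■■■■           
               ┃■■■■■■■■■■           
               ┃■■■■■■■■■■           
               ┃■■■■■■■■■■           
               ┃■■■■■■■■■■           
               ┗━━━━━━━━━━━━━━━━━━━━━
                   ┠─────────────────
                   ┃█████████        
                   ┃█  @◎   █        


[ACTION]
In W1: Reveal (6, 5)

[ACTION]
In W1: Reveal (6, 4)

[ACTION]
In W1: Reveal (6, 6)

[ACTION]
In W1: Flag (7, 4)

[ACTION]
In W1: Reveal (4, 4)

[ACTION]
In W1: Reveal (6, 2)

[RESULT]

                                     
                                     
                                     
                                     
                                     
               ┏━━━━━━━━━━━━━━━━━━━━━
               ┃ Minesweeper         
               ┠─────────────────────
               ┃■✹■■■■■■■■           
               ┃■■■■■■■■■✹           
               ┃■✹■■■■■■■■           
               ┃■■✹■■■■■■■           
               ┃■■■✹■■■✹✹■           
               ┃■■■■■■■■■■           
               ┗━━━━━━━━━━━━━━━━━━━━━
                   ┠─────────────────
                   ┃█████████        
                   ┃█  @◎   █        


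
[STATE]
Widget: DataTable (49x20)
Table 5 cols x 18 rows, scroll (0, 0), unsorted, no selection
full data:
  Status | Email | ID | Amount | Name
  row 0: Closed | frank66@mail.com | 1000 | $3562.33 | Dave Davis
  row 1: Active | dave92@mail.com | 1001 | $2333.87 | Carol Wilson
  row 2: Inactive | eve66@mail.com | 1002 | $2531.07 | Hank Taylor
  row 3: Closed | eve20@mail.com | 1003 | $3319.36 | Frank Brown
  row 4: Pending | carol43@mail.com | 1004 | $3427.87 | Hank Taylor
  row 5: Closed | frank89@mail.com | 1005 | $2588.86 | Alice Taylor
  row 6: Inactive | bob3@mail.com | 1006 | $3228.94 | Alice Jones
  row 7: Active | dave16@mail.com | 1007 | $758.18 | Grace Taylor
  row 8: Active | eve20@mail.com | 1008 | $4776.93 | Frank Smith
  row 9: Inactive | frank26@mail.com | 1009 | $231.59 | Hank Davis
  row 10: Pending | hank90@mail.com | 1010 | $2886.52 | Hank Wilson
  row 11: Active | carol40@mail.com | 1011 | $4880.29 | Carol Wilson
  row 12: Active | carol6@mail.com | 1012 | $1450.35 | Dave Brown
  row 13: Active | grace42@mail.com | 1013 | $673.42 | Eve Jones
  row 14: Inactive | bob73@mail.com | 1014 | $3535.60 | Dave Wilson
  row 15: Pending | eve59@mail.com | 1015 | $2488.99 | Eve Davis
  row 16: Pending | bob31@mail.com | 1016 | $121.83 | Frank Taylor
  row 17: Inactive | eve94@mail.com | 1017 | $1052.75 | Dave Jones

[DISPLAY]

Status  │Email           │ID  │Amount  │Name     
────────┼────────────────┼────┼────────┼─────────
Closed  │frank66@mail.com│1000│$3562.33│Dave Davi
Active  │dave92@mail.com │1001│$2333.87│Carol Wil
Inactive│eve66@mail.com  │1002│$2531.07│Hank Tayl
Closed  │eve20@mail.com  │1003│$3319.36│Frank Bro
Pending │carol43@mail.com│1004│$3427.87│Hank Tayl
Closed  │frank89@mail.com│1005│$2588.86│Alice Tay
Inactive│bob3@mail.com   │1006│$3228.94│Alice Jon
Active  │dave16@mail.com │1007│$758.18 │Grace Tay
Active  │eve20@mail.com  │1008│$4776.93│Frank Smi
Inactive│frank26@mail.com│1009│$231.59 │Hank Davi
Pending │hank90@mail.com │1010│$2886.52│Hank Wils
Active  │carol40@mail.com│1011│$4880.29│Carol Wil
Active  │carol6@mail.com │1012│$1450.35│Dave Brow
Active  │grace42@mail.com│1013│$673.42 │Eve Jones
Inactive│bob73@mail.com  │1014│$3535.60│Dave Wils
Pending │eve59@mail.com  │1015│$2488.99│Eve Davis
Pending │bob31@mail.com  │1016│$121.83 │Frank Tay
Inactive│eve94@mail.com  │1017│$1052.75│Dave Jone


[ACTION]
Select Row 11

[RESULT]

Status  │Email           │ID  │Amount  │Name     
────────┼────────────────┼────┼────────┼─────────
Closed  │frank66@mail.com│1000│$3562.33│Dave Davi
Active  │dave92@mail.com │1001│$2333.87│Carol Wil
Inactive│eve66@mail.com  │1002│$2531.07│Hank Tayl
Closed  │eve20@mail.com  │1003│$3319.36│Frank Bro
Pending │carol43@mail.com│1004│$3427.87│Hank Tayl
Closed  │frank89@mail.com│1005│$2588.86│Alice Tay
Inactive│bob3@mail.com   │1006│$3228.94│Alice Jon
Active  │dave16@mail.com │1007│$758.18 │Grace Tay
Active  │eve20@mail.com  │1008│$4776.93│Frank Smi
Inactive│frank26@mail.com│1009│$231.59 │Hank Davi
Pending │hank90@mail.com │1010│$2886.52│Hank Wils
>ctive  │carol40@mail.com│1011│$4880.29│Carol Wil
Active  │carol6@mail.com │1012│$1450.35│Dave Brow
Active  │grace42@mail.com│1013│$673.42 │Eve Jones
Inactive│bob73@mail.com  │1014│$3535.60│Dave Wils
Pending │eve59@mail.com  │1015│$2488.99│Eve Davis
Pending │bob31@mail.com  │1016│$121.83 │Frank Tay
Inactive│eve94@mail.com  │1017│$1052.75│Dave Jone


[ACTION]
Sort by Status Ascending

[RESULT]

Status ▲│Email           │ID  │Amount  │Name     
────────┼────────────────┼────┼────────┼─────────
Active  │dave92@mail.com │1001│$2333.87│Carol Wil
Active  │dave16@mail.com │1007│$758.18 │Grace Tay
Active  │eve20@mail.com  │1008│$4776.93│Frank Smi
Active  │carol40@mail.com│1011│$4880.29│Carol Wil
Active  │carol6@mail.com │1012│$1450.35│Dave Brow
Active  │grace42@mail.com│1013│$673.42 │Eve Jones
Closed  │frank66@mail.com│1000│$3562.33│Dave Davi
Closed  │eve20@mail.com  │1003│$3319.36│Frank Bro
Closed  │frank89@mail.com│1005│$2588.86│Alice Tay
Inactive│eve66@mail.com  │1002│$2531.07│Hank Tayl
Inactive│bob3@mail.com   │1006│$3228.94│Alice Jon
>nactive│frank26@mail.com│1009│$231.59 │Hank Davi
Inactive│bob73@mail.com  │1014│$3535.60│Dave Wils
Inactive│eve94@mail.com  │1017│$1052.75│Dave Jone
Pending │carol43@mail.com│1004│$3427.87│Hank Tayl
Pending │hank90@mail.com │1010│$2886.52│Hank Wils
Pending │eve59@mail.com  │1015│$2488.99│Eve Davis
Pending │bob31@mail.com  │1016│$121.83 │Frank Tay


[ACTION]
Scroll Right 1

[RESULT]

tatus ▲│Email           │ID  │Amount  │Name      
───────┼────────────────┼────┼────────┼──────────
ctive  │dave92@mail.com │1001│$2333.87│Carol Wils
ctive  │dave16@mail.com │1007│$758.18 │Grace Tayl
ctive  │eve20@mail.com  │1008│$4776.93│Frank Smit
ctive  │carol40@mail.com│1011│$4880.29│Carol Wils
ctive  │carol6@mail.com │1012│$1450.35│Dave Brown
ctive  │grace42@mail.com│1013│$673.42 │Eve Jones 
losed  │frank66@mail.com│1000│$3562.33│Dave Davis
losed  │eve20@mail.com  │1003│$3319.36│Frank Brow
losed  │frank89@mail.com│1005│$2588.86│Alice Tayl
nactive│eve66@mail.com  │1002│$2531.07│Hank Taylo
nactive│bob3@mail.com   │1006│$3228.94│Alice Jone
nactive│frank26@mail.com│1009│$231.59 │Hank Davis
nactive│bob73@mail.com  │1014│$3535.60│Dave Wilso
nactive│eve94@mail.com  │1017│$1052.75│Dave Jones
ending │carol43@mail.com│1004│$3427.87│Hank Taylo
ending │hank90@mail.com │1010│$2886.52│Hank Wilso
ending │eve59@mail.com  │1015│$2488.99│Eve Davis 
ending │bob31@mail.com  │1016│$121.83 │Frank Tayl


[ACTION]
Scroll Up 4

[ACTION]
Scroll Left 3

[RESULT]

Status ▲│Email           │ID  │Amount  │Name     
────────┼────────────────┼────┼────────┼─────────
Active  │dave92@mail.com │1001│$2333.87│Carol Wil
Active  │dave16@mail.com │1007│$758.18 │Grace Tay
Active  │eve20@mail.com  │1008│$4776.93│Frank Smi
Active  │carol40@mail.com│1011│$4880.29│Carol Wil
Active  │carol6@mail.com │1012│$1450.35│Dave Brow
Active  │grace42@mail.com│1013│$673.42 │Eve Jones
Closed  │frank66@mail.com│1000│$3562.33│Dave Davi
Closed  │eve20@mail.com  │1003│$3319.36│Frank Bro
Closed  │frank89@mail.com│1005│$2588.86│Alice Tay
Inactive│eve66@mail.com  │1002│$2531.07│Hank Tayl
Inactive│bob3@mail.com   │1006│$3228.94│Alice Jon
>nactive│frank26@mail.com│1009│$231.59 │Hank Davi
Inactive│bob73@mail.com  │1014│$3535.60│Dave Wils
Inactive│eve94@mail.com  │1017│$1052.75│Dave Jone
Pending │carol43@mail.com│1004│$3427.87│Hank Tayl
Pending │hank90@mail.com │1010│$2886.52│Hank Wils
Pending │eve59@mail.com  │1015│$2488.99│Eve Davis
Pending │bob31@mail.com  │1016│$121.83 │Frank Tay


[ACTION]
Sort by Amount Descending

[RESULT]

Status  │Email           │ID  │Amount ▼│Name     
────────┼────────────────┼────┼────────┼─────────
Active  │carol40@mail.com│1011│$4880.29│Carol Wil
Active  │eve20@mail.com  │1008│$4776.93│Frank Smi
Closed  │frank66@mail.com│1000│$3562.33│Dave Davi
Inactive│bob73@mail.com  │1014│$3535.60│Dave Wils
Pending │carol43@mail.com│1004│$3427.87│Hank Tayl
Closed  │eve20@mail.com  │1003│$3319.36│Frank Bro
Inactive│bob3@mail.com   │1006│$3228.94│Alice Jon
Pending │hank90@mail.com │1010│$2886.52│Hank Wils
Closed  │frank89@mail.com│1005│$2588.86│Alice Tay
Inactive│eve66@mail.com  │1002│$2531.07│Hank Tayl
Pending │eve59@mail.com  │1015│$2488.99│Eve Davis
>ctive  │dave92@mail.com │1001│$2333.87│Carol Wil
Active  │carol6@mail.com │1012│$1450.35│Dave Brow
Inactive│eve94@mail.com  │1017│$1052.75│Dave Jone
Active  │dave16@mail.com │1007│$758.18 │Grace Tay
Active  │grace42@mail.com│1013│$673.42 │Eve Jones
Inactive│frank26@mail.com│1009│$231.59 │Hank Davi
Pending │bob31@mail.com  │1016│$121.83 │Frank Tay


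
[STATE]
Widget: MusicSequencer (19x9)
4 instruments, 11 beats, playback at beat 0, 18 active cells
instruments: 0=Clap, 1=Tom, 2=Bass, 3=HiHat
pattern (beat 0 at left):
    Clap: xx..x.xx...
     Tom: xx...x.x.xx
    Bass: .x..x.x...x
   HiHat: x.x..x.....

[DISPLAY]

      ▼1234567890  
  Clap██··█·██···  
   Tom██···█·█·██  
  Bass·█··█·█···█  
 HiHat█·█··█·····  
                   
                   
                   
                   


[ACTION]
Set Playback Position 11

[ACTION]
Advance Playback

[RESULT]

      0▼234567890  
  Clap██··█·██···  
   Tom██···█·█·██  
  Bass·█··█·█···█  
 HiHat█·█··█·····  
                   
                   
                   
                   


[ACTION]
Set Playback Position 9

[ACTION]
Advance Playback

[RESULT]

      0123456789▼  
  Clap██··█·██···  
   Tom██···█·█·██  
  Bass·█··█·█···█  
 HiHat█·█··█·····  
                   
                   
                   
                   


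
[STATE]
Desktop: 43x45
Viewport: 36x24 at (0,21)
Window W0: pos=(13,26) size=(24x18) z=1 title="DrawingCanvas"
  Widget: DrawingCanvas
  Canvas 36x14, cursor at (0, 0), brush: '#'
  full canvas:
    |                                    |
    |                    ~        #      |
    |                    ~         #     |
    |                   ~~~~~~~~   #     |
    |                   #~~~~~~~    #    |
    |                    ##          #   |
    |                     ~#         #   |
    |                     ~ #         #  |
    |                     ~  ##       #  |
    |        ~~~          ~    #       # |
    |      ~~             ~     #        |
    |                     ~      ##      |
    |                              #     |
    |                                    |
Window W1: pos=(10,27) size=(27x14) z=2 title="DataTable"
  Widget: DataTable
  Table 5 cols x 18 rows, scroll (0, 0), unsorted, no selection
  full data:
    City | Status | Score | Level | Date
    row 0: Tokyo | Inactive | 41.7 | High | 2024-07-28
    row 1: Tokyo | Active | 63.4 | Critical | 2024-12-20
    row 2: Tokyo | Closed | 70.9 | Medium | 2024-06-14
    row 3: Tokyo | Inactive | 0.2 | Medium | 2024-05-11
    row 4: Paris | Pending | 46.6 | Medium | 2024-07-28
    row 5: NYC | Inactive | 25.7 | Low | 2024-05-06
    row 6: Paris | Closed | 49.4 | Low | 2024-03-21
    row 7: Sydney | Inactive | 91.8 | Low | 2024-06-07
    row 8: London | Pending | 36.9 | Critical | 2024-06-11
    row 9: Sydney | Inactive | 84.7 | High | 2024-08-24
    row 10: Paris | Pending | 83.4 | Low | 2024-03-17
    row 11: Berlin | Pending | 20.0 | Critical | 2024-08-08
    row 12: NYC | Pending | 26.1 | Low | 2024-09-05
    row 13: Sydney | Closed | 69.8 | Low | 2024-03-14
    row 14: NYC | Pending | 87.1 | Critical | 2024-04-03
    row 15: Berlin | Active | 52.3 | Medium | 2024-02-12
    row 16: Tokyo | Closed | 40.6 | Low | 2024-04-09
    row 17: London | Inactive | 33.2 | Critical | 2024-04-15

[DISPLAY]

                                    
                                    
                                    
                                    
                                    
             ┏━━━━━━━━━━━━━━━━━━━━━━
          ┏━━━━━━━━━━━━━━━━━━━━━━━━━
          ┃ DataTable               
          ┠─────────────────────────
          ┃City  │Status  │Score│Lev
          ┃──────┼────────┼─────┼───
          ┃Tokyo │Inactive│41.7 │Hig
          ┃Tokyo │Active  │63.4 │Cri
          ┃Tokyo │Closed  │70.9 │Med
          ┃Tokyo │Inactive│0.2  │Med
          ┃Paris │Pending │46.6 │Med
          ┃NYC   │Inactive│25.7 │Low
          ┃Paris │Closed  │49.4 │Low
          ┃Sydney│Inactive│91.8 │Low
          ┗━━━━━━━━━━━━━━━━━━━━━━━━━
             ┃                      
             ┃                      
             ┗━━━━━━━━━━━━━━━━━━━━━━
                                    


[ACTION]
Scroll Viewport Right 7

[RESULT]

                                    
                                    
                                    
                                    
                                    
      ┏━━━━━━━━━━━━━━━━━━━━━━┓      
   ┏━━━━━━━━━━━━━━━━━━━━━━━━━┓      
   ┃ DataTable               ┃      
   ┠─────────────────────────┨      
   ┃City  │Status  │Score│Lev┃      
   ┃──────┼────────┼─────┼───┃      
   ┃Tokyo │Inactive│41.7 │Hig┃      
   ┃Tokyo │Active  │63.4 │Cri┃      
   ┃Tokyo │Closed  │70.9 │Med┃      
   ┃Tokyo │Inactive│0.2  │Med┃      
   ┃Paris │Pending │46.6 │Med┃      
   ┃NYC   │Inactive│25.7 │Low┃      
   ┃Paris │Closed  │49.4 │Low┃      
   ┃Sydney│Inactive│91.8 │Low┃      
   ┗━━━━━━━━━━━━━━━━━━━━━━━━━┛      
      ┃                      ┃      
      ┃                      ┃      
      ┗━━━━━━━━━━━━━━━━━━━━━━┛      
                                    


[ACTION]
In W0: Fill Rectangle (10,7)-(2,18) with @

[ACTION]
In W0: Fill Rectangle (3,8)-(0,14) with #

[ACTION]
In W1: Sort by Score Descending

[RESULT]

                                    
                                    
                                    
                                    
                                    
      ┏━━━━━━━━━━━━━━━━━━━━━━┓      
   ┏━━━━━━━━━━━━━━━━━━━━━━━━━┓      
   ┃ DataTable               ┃      
   ┠─────────────────────────┨      
   ┃City  │Status  │Scor▼│Lev┃      
   ┃──────┼────────┼─────┼───┃      
   ┃Sydney│Inactive│91.8 │Low┃      
   ┃NYC   │Pending │87.1 │Cri┃      
   ┃Sydney│Inactive│84.7 │Hig┃      
   ┃Paris │Pending │83.4 │Low┃      
   ┃Tokyo │Closed  │70.9 │Med┃      
   ┃Sydney│Closed  │69.8 │Low┃      
   ┃Tokyo │Active  │63.4 │Cri┃      
   ┃Berlin│Active  │52.3 │Med┃      
   ┗━━━━━━━━━━━━━━━━━━━━━━━━━┛      
      ┃                      ┃      
      ┃                      ┃      
      ┗━━━━━━━━━━━━━━━━━━━━━━┛      
                                    


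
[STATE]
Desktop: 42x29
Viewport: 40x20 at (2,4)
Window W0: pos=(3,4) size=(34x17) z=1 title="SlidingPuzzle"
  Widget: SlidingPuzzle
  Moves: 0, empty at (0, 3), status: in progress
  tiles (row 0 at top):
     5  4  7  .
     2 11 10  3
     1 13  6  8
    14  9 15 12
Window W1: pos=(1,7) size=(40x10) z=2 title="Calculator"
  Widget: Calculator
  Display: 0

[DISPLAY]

 ┏━━━━━━━━━━━━━━━━━━━━━━━━━━━━━━━━┓     
 ┃ SlidingPuzzle                  ┃     
 ┠────────────────────────────────┨     
━━━━━━━━━━━━━━━━━━━━━━━━━━━━━━━━━━━━━━┓ 
 Calculator                           ┃ 
──────────────────────────────────────┨ 
                                     0┃ 
┌───┬───┬───┬───┐                     ┃ 
│ 7 │ 8 │ 9 │ ÷ │                     ┃ 
├───┼───┼───┼───┤                     ┃ 
│ 4 │ 5 │ 6 │ × │                     ┃ 
└───┴───┴───┴───┘                     ┃ 
━━━━━━━━━━━━━━━━━━━━━━━━━━━━━━━━━━━━━━┛ 
 ┃                                ┃     
 ┃                                ┃     
 ┃                                ┃     
 ┗━━━━━━━━━━━━━━━━━━━━━━━━━━━━━━━━┛     
                                        
                                        
                                        


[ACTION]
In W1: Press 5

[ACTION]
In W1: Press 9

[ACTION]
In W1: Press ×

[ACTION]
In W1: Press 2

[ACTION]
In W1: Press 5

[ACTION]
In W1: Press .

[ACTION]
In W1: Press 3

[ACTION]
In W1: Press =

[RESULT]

 ┏━━━━━━━━━━━━━━━━━━━━━━━━━━━━━━━━┓     
 ┃ SlidingPuzzle                  ┃     
 ┠────────────────────────────────┨     
━━━━━━━━━━━━━━━━━━━━━━━━━━━━━━━━━━━━━━┓ 
 Calculator                           ┃ 
──────────────────────────────────────┨ 
                                1492.7┃ 
┌───┬───┬───┬───┐                     ┃ 
│ 7 │ 8 │ 9 │ ÷ │                     ┃ 
├───┼───┼───┼───┤                     ┃ 
│ 4 │ 5 │ 6 │ × │                     ┃ 
└───┴───┴───┴───┘                     ┃ 
━━━━━━━━━━━━━━━━━━━━━━━━━━━━━━━━━━━━━━┛ 
 ┃                                ┃     
 ┃                                ┃     
 ┃                                ┃     
 ┗━━━━━━━━━━━━━━━━━━━━━━━━━━━━━━━━┛     
                                        
                                        
                                        
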